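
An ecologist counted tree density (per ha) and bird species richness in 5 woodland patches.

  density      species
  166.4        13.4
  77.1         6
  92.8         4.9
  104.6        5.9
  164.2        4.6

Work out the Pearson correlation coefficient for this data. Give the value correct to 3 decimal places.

n = 5, Σx = 605.1, Σy = 34.8, Σx² = 80148.01, Σy² = 295.54, Σxy = 4519.54
nΣxy − ΣxΣy = 22597.7 − 21057.48 = 1540.22
nΣx² − (Σx)² = 400740.05 − 366146.01 = 34594.04; nΣy² − (Σy)² = 1477.7 − 1211.04 = 266.66
r = 1540.22 / √(34594.04 × 266.66) = 1540.22 / 3037.2433 ≈ 0.507

0.507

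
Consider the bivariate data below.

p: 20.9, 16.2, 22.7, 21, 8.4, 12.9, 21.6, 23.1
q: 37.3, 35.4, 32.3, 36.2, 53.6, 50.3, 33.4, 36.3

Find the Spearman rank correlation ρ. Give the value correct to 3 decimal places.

Rank p: 4, 3, 7, 5, 1, 2, 6, 8
Rank q: 6, 3, 1, 4, 8, 7, 2, 5
d = rank(p) − rank(q): -2, 0, 6, 1, -7, -5, 4, 3; Σd² = 140
ρ = 1 − 6Σd² / [n(n²−1)] = 1 − 6×140 / (8×63) = 1 − 840/504 ≈ -0.667

-0.667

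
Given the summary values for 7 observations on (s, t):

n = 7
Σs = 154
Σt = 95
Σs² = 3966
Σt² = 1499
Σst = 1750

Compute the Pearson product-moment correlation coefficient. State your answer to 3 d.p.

-0.977

r = (nΣst − ΣsΣt) / √[(nΣs² − (Σs)²)(nΣt² − (Σt)²)]
Numerator: 7×1750 − 154×95 = -2380
Denominator: √[(27762 − 23716)(10493 − 9025)] = √[4046 × 1468] = 2437.1147
r = -2380 / 2437.1147 ≈ -0.977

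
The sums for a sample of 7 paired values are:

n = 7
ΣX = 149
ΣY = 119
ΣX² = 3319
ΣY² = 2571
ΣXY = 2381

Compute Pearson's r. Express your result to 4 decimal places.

r = (nΣXY − ΣXΣY) / √[(nΣX² − (ΣX)²)(nΣY² − (ΣY)²)]
Numerator: 7×2381 − 149×119 = -1064
Denominator: √[(23233 − 22201)(17997 − 14161)] = √[1032 × 3836] = 1989.6613
r = -1064 / 1989.6613 ≈ -0.5348

-0.5348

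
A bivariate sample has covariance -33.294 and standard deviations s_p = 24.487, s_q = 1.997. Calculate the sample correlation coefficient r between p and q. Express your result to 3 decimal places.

r = Cov(p,q) / (s_p · s_q) = -33.294 / (24.487 × 1.997)
  = -33.294 / 48.9005 ≈ -0.681

-0.681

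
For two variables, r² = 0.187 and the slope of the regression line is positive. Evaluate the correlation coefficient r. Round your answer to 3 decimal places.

0.432

|r| = √0.187 = 0.432
The association is positive, so r = 0.432.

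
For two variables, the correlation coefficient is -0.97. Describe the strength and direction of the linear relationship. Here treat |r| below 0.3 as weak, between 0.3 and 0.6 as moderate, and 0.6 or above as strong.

strong negative

r = -0.97 < 0 so the relationship is negative.
|r| = 0.97, which falls in the strong range.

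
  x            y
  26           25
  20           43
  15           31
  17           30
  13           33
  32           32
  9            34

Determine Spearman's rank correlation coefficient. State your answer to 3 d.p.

-0.357

Rank x: 6, 5, 3, 4, 2, 7, 1
Rank y: 1, 7, 3, 2, 5, 4, 6
d = rank(x) − rank(y): 5, -2, 0, 2, -3, 3, -5; Σd² = 76
ρ = 1 − 6Σd² / [n(n²−1)] = 1 − 6×76 / (7×48) = 1 − 456/336 ≈ -0.357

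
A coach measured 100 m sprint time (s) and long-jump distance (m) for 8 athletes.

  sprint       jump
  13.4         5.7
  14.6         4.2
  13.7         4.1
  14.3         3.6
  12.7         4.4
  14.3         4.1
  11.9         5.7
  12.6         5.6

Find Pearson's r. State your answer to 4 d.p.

-0.7498

n = 8, Σx = 107.5, Σy = 37.4, Σx² = 1451.05, Σy² = 179.92, Σxy = 498.25
nΣxy − ΣxΣy = 3986 − 4020.5 = -34.5
nΣx² − (Σx)² = 11608.4 − 11556.25 = 52.15; nΣy² − (Σy)² = 1439.36 − 1398.76 = 40.6
r = -34.5 / √(52.15 × 40.6) = -34.5 / 46.0140 ≈ -0.7498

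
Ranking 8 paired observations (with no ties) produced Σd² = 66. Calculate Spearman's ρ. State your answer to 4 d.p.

0.2143

ρ = 1 − 6Σd² / [n(n²−1)] = 1 − 6×66 / (8×63)
  = 1 − 396/504 = 1 − 0.78571 ≈ 0.2143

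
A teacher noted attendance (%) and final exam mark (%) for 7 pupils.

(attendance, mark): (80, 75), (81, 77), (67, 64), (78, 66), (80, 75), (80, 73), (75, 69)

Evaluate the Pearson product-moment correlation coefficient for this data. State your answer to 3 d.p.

n = 7, Σx = 541, Σy = 499, Σx² = 41959, Σy² = 35721, Σxy = 38688
nΣxy − ΣxΣy = 270816 − 269959 = 857
nΣx² − (Σx)² = 293713 − 292681 = 1032; nΣy² − (Σy)² = 250047 − 249001 = 1046
r = 857 / √(1032 × 1046) = 857 / 1038.9764 ≈ 0.825

0.825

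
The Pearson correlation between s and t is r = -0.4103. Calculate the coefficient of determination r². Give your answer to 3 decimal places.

0.168

r² = (-0.4103)² = 0.168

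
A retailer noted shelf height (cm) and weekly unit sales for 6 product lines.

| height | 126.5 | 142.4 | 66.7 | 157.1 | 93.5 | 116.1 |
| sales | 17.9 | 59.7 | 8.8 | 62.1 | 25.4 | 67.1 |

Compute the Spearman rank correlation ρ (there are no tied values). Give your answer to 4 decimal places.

0.5429

Rank height: 4, 5, 1, 6, 2, 3
Rank sales: 2, 4, 1, 5, 3, 6
d = rank(height) − rank(sales): 2, 1, 0, 1, -1, -3; Σd² = 16
ρ = 1 − 6Σd² / [n(n²−1)] = 1 − 6×16 / (6×35) = 1 − 96/210 ≈ 0.5429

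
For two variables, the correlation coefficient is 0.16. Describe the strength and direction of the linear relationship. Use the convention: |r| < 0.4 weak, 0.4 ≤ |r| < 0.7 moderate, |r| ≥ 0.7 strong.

weak positive

r = 0.16 > 0 so the relationship is positive.
|r| = 0.16, which falls in the weak range.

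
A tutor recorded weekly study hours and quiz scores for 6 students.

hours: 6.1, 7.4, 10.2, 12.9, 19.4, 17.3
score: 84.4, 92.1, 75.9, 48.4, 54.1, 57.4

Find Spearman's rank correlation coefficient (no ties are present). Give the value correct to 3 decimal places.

Rank hours: 1, 2, 3, 4, 6, 5
Rank score: 5, 6, 4, 1, 2, 3
d = rank(hours) − rank(score): -4, -4, -1, 3, 4, 2; Σd² = 62
ρ = 1 − 6Σd² / [n(n²−1)] = 1 − 6×62 / (6×35) = 1 − 372/210 ≈ -0.771

-0.771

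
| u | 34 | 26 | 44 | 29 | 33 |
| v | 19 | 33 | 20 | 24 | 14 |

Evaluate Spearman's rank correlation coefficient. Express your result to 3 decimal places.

-0.600

Rank u: 4, 1, 5, 2, 3
Rank v: 2, 5, 3, 4, 1
d = rank(u) − rank(v): 2, -4, 2, -2, 2; Σd² = 32
ρ = 1 − 6Σd² / [n(n²−1)] = 1 − 6×32 / (5×24) = 1 − 192/120 ≈ -0.600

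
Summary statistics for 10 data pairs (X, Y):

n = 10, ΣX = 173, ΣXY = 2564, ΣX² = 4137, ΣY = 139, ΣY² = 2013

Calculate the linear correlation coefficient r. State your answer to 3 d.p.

0.524

r = (nΣXY − ΣXΣY) / √[(nΣX² − (ΣX)²)(nΣY² − (ΣY)²)]
Numerator: 10×2564 − 173×139 = 1593
Denominator: √[(41370 − 29929)(20130 − 19321)] = √[11441 × 809] = 3042.3295
r = 1593 / 3042.3295 ≈ 0.524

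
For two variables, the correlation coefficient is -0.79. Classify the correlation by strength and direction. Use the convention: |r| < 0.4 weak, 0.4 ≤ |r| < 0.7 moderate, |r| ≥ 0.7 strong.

r = -0.79 < 0 so the relationship is negative.
|r| = 0.79, which falls in the strong range.

strong negative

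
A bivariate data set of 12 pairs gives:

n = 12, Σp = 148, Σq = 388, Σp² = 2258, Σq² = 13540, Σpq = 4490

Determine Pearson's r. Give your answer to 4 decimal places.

r = (nΣpq − ΣpΣq) / √[(nΣp² − (Σp)²)(nΣq² − (Σq)²)]
Numerator: 12×4490 − 148×388 = -3544
Denominator: √[(27096 − 21904)(162480 − 150544)] = √[5192 × 11936] = 7872.2114
r = -3544 / 7872.2114 ≈ -0.4502

-0.4502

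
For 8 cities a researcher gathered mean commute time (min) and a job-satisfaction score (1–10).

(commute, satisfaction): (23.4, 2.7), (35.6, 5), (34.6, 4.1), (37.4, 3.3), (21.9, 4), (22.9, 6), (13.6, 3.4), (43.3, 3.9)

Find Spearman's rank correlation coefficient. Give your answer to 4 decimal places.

-0.0714

Rank commute: 4, 6, 5, 7, 2, 3, 1, 8
Rank satisfaction: 1, 7, 6, 2, 5, 8, 3, 4
d = rank(commute) − rank(satisfaction): 3, -1, -1, 5, -3, -5, -2, 4; Σd² = 90
ρ = 1 − 6Σd² / [n(n²−1)] = 1 − 6×90 / (8×63) = 1 − 540/504 ≈ -0.0714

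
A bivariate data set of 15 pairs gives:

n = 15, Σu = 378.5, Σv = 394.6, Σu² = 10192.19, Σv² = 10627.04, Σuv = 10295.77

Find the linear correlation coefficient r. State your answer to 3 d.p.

r = (nΣuv − ΣuΣv) / √[(nΣu² − (Σu)²)(nΣv² − (Σv)²)]
Numerator: 15×10295.77 − 378.5×394.6 = 5080.45
Denominator: √[(152882.85 − 143262.25)(159405.6 − 155709.16)] = √[9620.6 × 3696.44] = 5963.3858
r = 5080.45 / 5963.3858 ≈ 0.852

0.852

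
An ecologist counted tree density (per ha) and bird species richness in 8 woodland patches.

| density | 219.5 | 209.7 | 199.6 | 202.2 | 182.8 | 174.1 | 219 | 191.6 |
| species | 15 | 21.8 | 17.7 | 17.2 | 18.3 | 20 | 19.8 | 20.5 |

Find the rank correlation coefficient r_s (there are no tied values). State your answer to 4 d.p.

Rank density: 8, 6, 4, 5, 2, 1, 7, 3
Rank species: 1, 8, 3, 2, 4, 6, 5, 7
d = rank(density) − rank(species): 7, -2, 1, 3, -2, -5, 2, -4; Σd² = 112
ρ = 1 − 6Σd² / [n(n²−1)] = 1 − 6×112 / (8×63) = 1 − 672/504 ≈ -0.3333

-0.3333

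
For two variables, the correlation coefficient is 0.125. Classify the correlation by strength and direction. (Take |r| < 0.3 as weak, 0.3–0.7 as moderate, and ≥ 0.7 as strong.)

r = 0.125 > 0 so the relationship is positive.
|r| = 0.125, which falls in the weak range.

weak positive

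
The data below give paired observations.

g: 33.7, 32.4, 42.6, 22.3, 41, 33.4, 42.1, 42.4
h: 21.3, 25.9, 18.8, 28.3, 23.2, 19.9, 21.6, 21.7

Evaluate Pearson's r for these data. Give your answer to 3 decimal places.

n = 8, Σg = 289.9, Σh = 180.7, Σg² = 10864.23, Σh² = 4150.53, Σgh = 6434.24
nΣgh − ΣgΣh = 51473.92 − 52384.93 = -911.01
nΣg² − (Σg)² = 86913.84 − 84042.01 = 2871.83; nΣh² − (Σh)² = 33204.24 − 32652.49 = 551.75
r = -911.01 / √(2871.83 × 551.75) = -911.01 / 1258.7820 ≈ -0.724

-0.724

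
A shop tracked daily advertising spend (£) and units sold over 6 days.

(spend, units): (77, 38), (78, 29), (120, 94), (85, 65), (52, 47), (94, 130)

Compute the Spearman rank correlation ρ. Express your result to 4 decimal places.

Rank spend: 2, 3, 6, 4, 1, 5
Rank units: 2, 1, 5, 4, 3, 6
d = rank(spend) − rank(units): 0, 2, 1, 0, -2, -1; Σd² = 10
ρ = 1 − 6Σd² / [n(n²−1)] = 1 − 6×10 / (6×35) = 1 − 60/210 ≈ 0.7143

0.7143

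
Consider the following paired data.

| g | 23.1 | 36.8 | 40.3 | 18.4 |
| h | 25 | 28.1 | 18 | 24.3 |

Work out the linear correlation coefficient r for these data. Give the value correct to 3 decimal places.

n = 4, Σg = 118.6, Σh = 95.4, Σg² = 3850.5, Σh² = 2329.1, Σgh = 2784.1
nΣgh − ΣgΣh = 11136.4 − 11314.44 = -178.04
nΣg² − (Σg)² = 15402 − 14065.96 = 1336.04; nΣh² − (Σh)² = 9316.4 − 9101.16 = 215.24
r = -178.04 / √(1336.04 × 215.24) = -178.04 / 536.2548 ≈ -0.332

-0.332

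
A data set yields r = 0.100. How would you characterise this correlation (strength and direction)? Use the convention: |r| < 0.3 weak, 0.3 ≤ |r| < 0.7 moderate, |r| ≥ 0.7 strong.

weak positive

r = 0.100 > 0 so the relationship is positive.
|r| = 0.100, which falls in the weak range.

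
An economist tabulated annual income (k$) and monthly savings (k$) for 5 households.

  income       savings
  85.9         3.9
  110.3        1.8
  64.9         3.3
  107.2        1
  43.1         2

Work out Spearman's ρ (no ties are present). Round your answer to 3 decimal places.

Rank income: 3, 5, 2, 4, 1
Rank savings: 5, 2, 4, 1, 3
d = rank(income) − rank(savings): -2, 3, -2, 3, -2; Σd² = 30
ρ = 1 − 6Σd² / [n(n²−1)] = 1 − 6×30 / (5×24) = 1 − 180/120 ≈ -0.500

-0.500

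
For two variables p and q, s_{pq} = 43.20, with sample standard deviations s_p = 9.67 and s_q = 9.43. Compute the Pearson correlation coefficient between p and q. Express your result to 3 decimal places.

r = Cov(p,q) / (s_p · s_q) = 43.20 / (9.67 × 9.43)
  = 43.20 / 91.1881 ≈ 0.474

0.474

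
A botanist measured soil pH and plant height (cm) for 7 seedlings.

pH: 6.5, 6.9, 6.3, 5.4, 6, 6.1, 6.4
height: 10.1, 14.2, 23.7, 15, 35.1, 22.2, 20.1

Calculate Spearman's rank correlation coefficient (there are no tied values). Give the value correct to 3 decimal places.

Rank pH: 6, 7, 4, 1, 2, 3, 5
Rank height: 1, 2, 6, 3, 7, 5, 4
d = rank(pH) − rank(height): 5, 5, -2, -2, -5, -2, 1; Σd² = 88
ρ = 1 − 6Σd² / [n(n²−1)] = 1 − 6×88 / (7×48) = 1 − 528/336 ≈ -0.571

-0.571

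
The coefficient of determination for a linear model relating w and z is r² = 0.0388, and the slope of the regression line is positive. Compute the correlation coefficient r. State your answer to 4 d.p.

0.1970

|r| = √0.0388 = 0.1970
The association is positive, so r = 0.1970.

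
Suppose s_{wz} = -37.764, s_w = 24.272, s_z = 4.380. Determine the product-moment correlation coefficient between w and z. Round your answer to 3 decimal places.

-0.355

r = Cov(w,z) / (s_w · s_z) = -37.764 / (24.272 × 4.380)
  = -37.764 / 106.3114 ≈ -0.355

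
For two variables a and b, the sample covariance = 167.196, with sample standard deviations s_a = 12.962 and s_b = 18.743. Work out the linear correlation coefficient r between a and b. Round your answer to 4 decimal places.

0.6882

r = Cov(a,b) / (s_a · s_b) = 167.196 / (12.962 × 18.743)
  = 167.196 / 242.9468 ≈ 0.6882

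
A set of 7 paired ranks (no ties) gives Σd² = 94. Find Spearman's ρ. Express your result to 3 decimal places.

ρ = 1 − 6Σd² / [n(n²−1)] = 1 − 6×94 / (7×48)
  = 1 − 564/336 = 1 − 1.6786 ≈ -0.679

-0.679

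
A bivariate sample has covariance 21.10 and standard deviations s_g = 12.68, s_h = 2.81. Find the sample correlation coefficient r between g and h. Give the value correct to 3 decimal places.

r = Cov(g,h) / (s_g · s_h) = 21.10 / (12.68 × 2.81)
  = 21.10 / 35.6308 ≈ 0.592

0.592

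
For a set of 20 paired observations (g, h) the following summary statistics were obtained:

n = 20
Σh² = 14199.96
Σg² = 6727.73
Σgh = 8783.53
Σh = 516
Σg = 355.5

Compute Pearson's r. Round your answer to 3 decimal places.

-0.645

r = (nΣgh − ΣgΣh) / √[(nΣg² − (Σg)²)(nΣh² − (Σh)²)]
Numerator: 20×8783.53 − 355.5×516 = -7767.4
Denominator: √[(134554.6 − 126380.25)(283999.2 − 266256)] = √[8174.35 × 17743.2] = 12043.2191
r = -7767.4 / 12043.2191 ≈ -0.645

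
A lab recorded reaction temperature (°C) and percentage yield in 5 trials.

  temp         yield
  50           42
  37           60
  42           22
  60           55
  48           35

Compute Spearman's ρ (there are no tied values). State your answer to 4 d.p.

0.0000

Rank temp: 4, 1, 2, 5, 3
Rank yield: 3, 5, 1, 4, 2
d = rank(temp) − rank(yield): 1, -4, 1, 1, 1; Σd² = 20
ρ = 1 − 6Σd² / [n(n²−1)] = 1 − 6×20 / (5×24) = 1 − 120/120 ≈ 0.0000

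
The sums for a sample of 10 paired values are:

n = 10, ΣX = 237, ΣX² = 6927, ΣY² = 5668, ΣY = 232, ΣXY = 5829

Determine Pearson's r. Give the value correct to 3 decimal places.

0.540

r = (nΣXY − ΣXΣY) / √[(nΣX² − (ΣX)²)(nΣY² − (ΣY)²)]
Numerator: 10×5829 − 237×232 = 3306
Denominator: √[(69270 − 56169)(56680 − 53824)] = √[13101 × 2856] = 6116.8992
r = 3306 / 6116.8992 ≈ 0.540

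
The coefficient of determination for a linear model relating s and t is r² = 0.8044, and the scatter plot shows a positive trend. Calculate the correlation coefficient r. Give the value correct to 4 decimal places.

0.8969

|r| = √0.8044 = 0.8969
The association is positive, so r = 0.8969.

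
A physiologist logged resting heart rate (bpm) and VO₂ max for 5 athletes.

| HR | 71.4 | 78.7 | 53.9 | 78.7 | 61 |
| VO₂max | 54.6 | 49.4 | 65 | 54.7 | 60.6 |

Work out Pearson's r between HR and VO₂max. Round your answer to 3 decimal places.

-0.946

n = 5, Σx = 343.7, Σy = 284.3, Σx² = 24111.55, Σy² = 16310.97, Σxy = 19291.21
nΣxy − ΣxΣy = 96456.05 − 97713.91 = -1257.86
nΣx² − (Σx)² = 120557.75 − 118129.69 = 2428.06; nΣy² − (Σy)² = 81554.85 − 80826.49 = 728.36
r = -1257.86 / √(2428.06 × 728.36) = -1257.86 / 1329.8503 ≈ -0.946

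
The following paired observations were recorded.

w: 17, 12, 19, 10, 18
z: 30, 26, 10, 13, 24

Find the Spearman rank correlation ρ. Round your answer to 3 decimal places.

Rank w: 3, 2, 5, 1, 4
Rank z: 5, 4, 1, 2, 3
d = rank(w) − rank(z): -2, -2, 4, -1, 1; Σd² = 26
ρ = 1 − 6Σd² / [n(n²−1)] = 1 − 6×26 / (5×24) = 1 − 156/120 ≈ -0.300

-0.300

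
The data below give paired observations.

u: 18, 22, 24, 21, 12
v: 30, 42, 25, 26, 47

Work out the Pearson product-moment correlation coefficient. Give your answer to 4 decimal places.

-0.6690

n = 5, Σu = 97, Σv = 170, Σu² = 1969, Σv² = 6174, Σuv = 3174
nΣuv − ΣuΣv = 15870 − 16490 = -620
nΣu² − (Σu)² = 9845 − 9409 = 436; nΣv² − (Σv)² = 30870 − 28900 = 1970
r = -620 / √(436 × 1970) = -620 / 926.7794 ≈ -0.6690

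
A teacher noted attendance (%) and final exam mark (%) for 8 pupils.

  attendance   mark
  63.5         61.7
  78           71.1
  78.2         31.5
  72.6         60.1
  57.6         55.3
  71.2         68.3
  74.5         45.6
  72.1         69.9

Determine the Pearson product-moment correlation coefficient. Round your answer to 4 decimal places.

-0.1706

n = 8, Σx = 567.7, Σy = 463.5, Σx² = 40638.11, Σy² = 28154.71, Σxy = 32775.54
nΣxy − ΣxΣy = 262204.32 − 263128.95 = -924.63
nΣx² − (Σx)² = 325104.88 − 322283.29 = 2821.59; nΣy² − (Σy)² = 225237.68 − 214832.25 = 10405.43
r = -924.63 / √(2821.59 × 10405.43) = -924.63 / 5418.4737 ≈ -0.1706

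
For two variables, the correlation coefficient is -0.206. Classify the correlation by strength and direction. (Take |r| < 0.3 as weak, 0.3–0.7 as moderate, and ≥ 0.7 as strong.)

weak negative

r = -0.206 < 0 so the relationship is negative.
|r| = 0.206, which falls in the weak range.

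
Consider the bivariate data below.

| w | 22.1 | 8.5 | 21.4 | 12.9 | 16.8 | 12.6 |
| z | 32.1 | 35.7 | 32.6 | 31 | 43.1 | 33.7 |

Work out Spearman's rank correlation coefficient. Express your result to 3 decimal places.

-0.371

Rank w: 6, 1, 5, 3, 4, 2
Rank z: 2, 5, 3, 1, 6, 4
d = rank(w) − rank(z): 4, -4, 2, 2, -2, -2; Σd² = 48
ρ = 1 − 6Σd² / [n(n²−1)] = 1 − 6×48 / (6×35) = 1 − 288/210 ≈ -0.371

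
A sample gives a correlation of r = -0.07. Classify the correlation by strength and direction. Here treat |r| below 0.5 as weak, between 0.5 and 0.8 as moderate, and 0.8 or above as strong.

weak negative

r = -0.07 < 0 so the relationship is negative.
|r| = 0.07, which falls in the weak range.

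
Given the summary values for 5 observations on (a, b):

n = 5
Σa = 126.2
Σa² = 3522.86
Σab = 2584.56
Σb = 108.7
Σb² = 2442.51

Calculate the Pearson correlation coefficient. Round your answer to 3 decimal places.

-0.972

r = (nΣab − ΣaΣb) / √[(nΣa² − (Σa)²)(nΣb² − (Σb)²)]
Numerator: 5×2584.56 − 126.2×108.7 = -795.14
Denominator: √[(17614.3 − 15926.44)(12212.55 − 11815.69)] = √[1687.86 × 396.86] = 818.4401
r = -795.14 / 818.4401 ≈ -0.972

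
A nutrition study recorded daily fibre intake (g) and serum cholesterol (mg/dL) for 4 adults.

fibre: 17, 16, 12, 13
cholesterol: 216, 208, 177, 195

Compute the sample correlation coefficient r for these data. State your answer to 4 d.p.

n = 4, Σx = 58, Σy = 796, Σx² = 858, Σy² = 159274, Σxy = 11659
nΣxy − ΣxΣy = 46636 − 46168 = 468
nΣx² − (Σx)² = 3432 − 3364 = 68; nΣy² − (Σy)² = 637096 − 633616 = 3480
r = 468 / √(68 × 3480) = 468 / 486.4566 ≈ 0.9621

0.9621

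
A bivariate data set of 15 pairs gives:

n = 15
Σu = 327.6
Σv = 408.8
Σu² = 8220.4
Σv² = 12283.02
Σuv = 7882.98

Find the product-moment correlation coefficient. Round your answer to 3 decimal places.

-0.948

r = (nΣuv − ΣuΣv) / √[(nΣu² − (Σu)²)(nΣv² − (Σv)²)]
Numerator: 15×7882.98 − 327.6×408.8 = -15678.18
Denominator: √[(123306 − 107321.76)(184245.3 − 167117.44)] = √[15984.24 × 17127.86] = 16546.1725
r = -15678.18 / 16546.1725 ≈ -0.948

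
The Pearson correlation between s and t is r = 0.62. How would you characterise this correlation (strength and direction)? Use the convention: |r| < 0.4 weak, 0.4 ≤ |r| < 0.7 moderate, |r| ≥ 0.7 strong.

r = 0.62 > 0 so the relationship is positive.
|r| = 0.62, which falls in the moderate range.

moderate positive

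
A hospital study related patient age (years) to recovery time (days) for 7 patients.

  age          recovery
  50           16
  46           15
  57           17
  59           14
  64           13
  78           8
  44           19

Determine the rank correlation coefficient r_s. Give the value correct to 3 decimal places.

Rank age: 3, 2, 4, 5, 6, 7, 1
Rank recovery: 5, 4, 6, 3, 2, 1, 7
d = rank(age) − rank(recovery): -2, -2, -2, 2, 4, 6, -6; Σd² = 104
ρ = 1 − 6Σd² / [n(n²−1)] = 1 − 6×104 / (7×48) = 1 − 624/336 ≈ -0.857

-0.857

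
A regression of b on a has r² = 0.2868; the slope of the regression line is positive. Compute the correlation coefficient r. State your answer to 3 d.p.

0.536

|r| = √0.2868 = 0.536
The association is positive, so r = 0.536.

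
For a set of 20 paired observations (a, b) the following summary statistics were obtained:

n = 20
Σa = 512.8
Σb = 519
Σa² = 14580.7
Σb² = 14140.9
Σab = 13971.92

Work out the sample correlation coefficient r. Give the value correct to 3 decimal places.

r = (nΣab − ΣaΣb) / √[(nΣa² − (Σa)²)(nΣb² − (Σb)²)]
Numerator: 20×13971.92 − 512.8×519 = 13295.2
Denominator: √[(291614 − 262963.84)(282818 − 269361)] = √[28650.16 × 13457] = 19635.3050
r = 13295.2 / 19635.3050 ≈ 0.677

0.677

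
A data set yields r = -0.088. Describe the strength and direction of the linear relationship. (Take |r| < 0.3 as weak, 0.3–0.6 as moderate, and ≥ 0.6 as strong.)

r = -0.088 < 0 so the relationship is negative.
|r| = 0.088, which falls in the weak range.

weak negative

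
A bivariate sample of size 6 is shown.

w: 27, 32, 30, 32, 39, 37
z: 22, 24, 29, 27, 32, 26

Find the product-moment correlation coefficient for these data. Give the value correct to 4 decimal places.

n = 6, Σw = 197, Σz = 160, Σw² = 6567, Σz² = 4330, Σwz = 5306
nΣwz − ΣwΣz = 31836 − 31520 = 316
nΣw² − (Σw)² = 39402 − 38809 = 593; nΣz² − (Σz)² = 25980 − 25600 = 380
r = 316 / √(593 × 380) = 316 / 474.6999 ≈ 0.6657

0.6657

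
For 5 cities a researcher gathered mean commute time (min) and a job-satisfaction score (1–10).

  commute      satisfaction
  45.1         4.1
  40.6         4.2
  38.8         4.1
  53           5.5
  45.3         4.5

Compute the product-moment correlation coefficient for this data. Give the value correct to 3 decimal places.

n = 5, Σx = 222.8, Σy = 22.4, Σx² = 10048.9, Σy² = 101.76, Σxy = 1009.86
nΣxy − ΣxΣy = 5049.3 − 4990.72 = 58.58
nΣx² − (Σx)² = 50244.5 − 49639.84 = 604.66; nΣy² − (Σy)² = 508.8 − 501.76 = 7.04
r = 58.58 / √(604.66 × 7.04) = 58.58 / 65.2442 ≈ 0.898

0.898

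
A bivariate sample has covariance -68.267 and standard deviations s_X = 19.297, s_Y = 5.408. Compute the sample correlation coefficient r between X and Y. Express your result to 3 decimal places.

r = Cov(X,Y) / (s_X · s_Y) = -68.267 / (19.297 × 5.408)
  = -68.267 / 104.3582 ≈ -0.654

-0.654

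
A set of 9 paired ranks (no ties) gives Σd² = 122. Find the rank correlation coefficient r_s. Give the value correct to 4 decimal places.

ρ = 1 − 6Σd² / [n(n²−1)] = 1 − 6×122 / (9×80)
  = 1 − 732/720 = 1 − 1.01667 ≈ -0.0167

-0.0167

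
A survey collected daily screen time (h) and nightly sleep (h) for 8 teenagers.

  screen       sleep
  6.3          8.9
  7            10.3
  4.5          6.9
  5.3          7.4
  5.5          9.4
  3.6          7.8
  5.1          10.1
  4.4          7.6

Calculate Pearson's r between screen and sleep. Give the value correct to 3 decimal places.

n = 8, Σx = 41.7, Σy = 68.4, Σx² = 225.61, Σy² = 596.64, Σxy = 363.17
nΣxy − ΣxΣy = 2905.36 − 2852.28 = 53.08
nΣx² − (Σx)² = 1804.88 − 1738.89 = 65.99; nΣy² − (Σy)² = 4773.12 − 4678.56 = 94.56
r = 53.08 / √(65.99 × 94.56) = 53.08 / 78.9938 ≈ 0.672

0.672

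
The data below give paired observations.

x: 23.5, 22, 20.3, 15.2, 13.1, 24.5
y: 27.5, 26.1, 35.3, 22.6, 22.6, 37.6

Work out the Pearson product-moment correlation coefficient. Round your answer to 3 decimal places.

n = 6, Σx = 118.6, Σy = 171.7, Σx² = 2451.24, Σy² = 5118.83, Σxy = 3497.82
nΣxy − ΣxΣy = 20986.92 − 20363.62 = 623.3
nΣx² − (Σx)² = 14707.44 − 14065.96 = 641.48; nΣy² − (Σy)² = 30712.98 − 29480.89 = 1232.09
r = 623.3 / √(641.48 × 1232.09) = 623.3 / 889.0225 ≈ 0.701

0.701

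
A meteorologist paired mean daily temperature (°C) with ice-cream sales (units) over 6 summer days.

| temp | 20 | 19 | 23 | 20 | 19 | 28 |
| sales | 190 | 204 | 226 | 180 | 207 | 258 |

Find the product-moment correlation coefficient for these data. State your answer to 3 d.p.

0.885

n = 6, Σx = 129, Σy = 1265, Σx² = 2835, Σy² = 270605, Σxy = 27631
nΣxy − ΣxΣy = 165786 − 163185 = 2601
nΣx² − (Σx)² = 17010 − 16641 = 369; nΣy² − (Σy)² = 1623630 − 1600225 = 23405
r = 2601 / √(369 × 23405) = 2601 / 2938.7829 ≈ 0.885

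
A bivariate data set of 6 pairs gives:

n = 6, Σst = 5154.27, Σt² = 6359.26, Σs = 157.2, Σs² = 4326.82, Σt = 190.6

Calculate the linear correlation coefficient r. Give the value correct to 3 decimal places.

0.638

r = (nΣst − ΣsΣt) / √[(nΣs² − (Σs)²)(nΣt² − (Σt)²)]
Numerator: 6×5154.27 − 157.2×190.6 = 963.3
Denominator: √[(25960.92 − 24711.84)(38155.56 − 36328.36)] = √[1249.08 × 1827.2] = 1510.7346
r = 963.3 / 1510.7346 ≈ 0.638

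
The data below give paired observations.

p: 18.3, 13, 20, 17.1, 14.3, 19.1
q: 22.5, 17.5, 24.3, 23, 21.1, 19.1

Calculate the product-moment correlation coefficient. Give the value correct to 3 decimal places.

n = 6, Σp = 101.8, Σq = 127.5, Σp² = 1765.6, Σq² = 2742.01, Σpq = 2185.09
nΣpq − ΣpΣq = 13110.54 − 12979.5 = 131.04
nΣp² − (Σp)² = 10593.6 − 10363.24 = 230.36; nΣq² − (Σq)² = 16452.06 − 16256.25 = 195.81
r = 131.04 / √(230.36 × 195.81) = 131.04 / 212.3836 ≈ 0.617

0.617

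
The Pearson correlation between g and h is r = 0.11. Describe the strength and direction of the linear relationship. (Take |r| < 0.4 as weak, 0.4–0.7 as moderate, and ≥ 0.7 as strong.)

weak positive

r = 0.11 > 0 so the relationship is positive.
|r| = 0.11, which falls in the weak range.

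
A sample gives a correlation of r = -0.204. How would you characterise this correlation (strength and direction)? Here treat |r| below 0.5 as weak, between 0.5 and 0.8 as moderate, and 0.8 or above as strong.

r = -0.204 < 0 so the relationship is negative.
|r| = 0.204, which falls in the weak range.

weak negative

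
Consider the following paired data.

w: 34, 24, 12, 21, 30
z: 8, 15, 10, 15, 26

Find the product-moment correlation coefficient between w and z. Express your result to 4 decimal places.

0.2369

n = 5, Σw = 121, Σz = 74, Σw² = 3217, Σz² = 1290, Σwz = 1847
nΣwz − ΣwΣz = 9235 − 8954 = 281
nΣw² − (Σw)² = 16085 − 14641 = 1444; nΣz² − (Σz)² = 6450 − 5476 = 974
r = 281 / √(1444 × 974) = 281 / 1185.9410 ≈ 0.2369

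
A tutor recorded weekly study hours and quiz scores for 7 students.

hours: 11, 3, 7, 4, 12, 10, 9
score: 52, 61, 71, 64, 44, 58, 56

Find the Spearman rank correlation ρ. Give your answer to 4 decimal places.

Rank hours: 6, 1, 3, 2, 7, 5, 4
Rank score: 2, 5, 7, 6, 1, 4, 3
d = rank(hours) − rank(score): 4, -4, -4, -4, 6, 1, 1; Σd² = 102
ρ = 1 − 6Σd² / [n(n²−1)] = 1 − 6×102 / (7×48) = 1 − 612/336 ≈ -0.8214

-0.8214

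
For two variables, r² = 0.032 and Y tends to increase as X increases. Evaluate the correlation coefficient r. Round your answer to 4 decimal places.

0.1789

|r| = √0.032 = 0.1789
The association is positive, so r = 0.1789.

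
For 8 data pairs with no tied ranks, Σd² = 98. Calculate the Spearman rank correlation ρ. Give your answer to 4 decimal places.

ρ = 1 − 6Σd² / [n(n²−1)] = 1 − 6×98 / (8×63)
  = 1 − 588/504 = 1 − 1.16667 ≈ -0.1667

-0.1667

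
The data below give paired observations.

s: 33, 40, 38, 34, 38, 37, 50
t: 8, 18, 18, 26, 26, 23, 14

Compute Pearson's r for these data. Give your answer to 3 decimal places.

-0.176

n = 7, Σs = 270, Σt = 133, Σs² = 10602, Σt² = 2789, Σst = 5091
nΣst − ΣsΣt = 35637 − 35910 = -273
nΣs² − (Σs)² = 74214 − 72900 = 1314; nΣt² − (Σt)² = 19523 − 17689 = 1834
r = -273 / √(1314 × 1834) = -273 / 1552.3775 ≈ -0.176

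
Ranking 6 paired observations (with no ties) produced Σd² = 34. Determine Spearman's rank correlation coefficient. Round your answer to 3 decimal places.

ρ = 1 − 6Σd² / [n(n²−1)] = 1 − 6×34 / (6×35)
  = 1 − 204/210 = 1 − 0.9714 ≈ 0.029

0.029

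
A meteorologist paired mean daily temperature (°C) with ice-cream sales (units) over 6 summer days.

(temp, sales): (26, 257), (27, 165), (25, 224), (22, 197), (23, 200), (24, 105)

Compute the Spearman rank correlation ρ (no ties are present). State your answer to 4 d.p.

Rank temp: 5, 6, 4, 1, 2, 3
Rank sales: 6, 2, 5, 3, 4, 1
d = rank(temp) − rank(sales): -1, 4, -1, -2, -2, 2; Σd² = 30
ρ = 1 − 6Σd² / [n(n²−1)] = 1 − 6×30 / (6×35) = 1 − 180/210 ≈ 0.1429

0.1429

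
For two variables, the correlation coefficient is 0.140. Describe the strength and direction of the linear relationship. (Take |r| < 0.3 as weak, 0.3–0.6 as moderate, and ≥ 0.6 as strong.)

weak positive

r = 0.140 > 0 so the relationship is positive.
|r| = 0.140, which falls in the weak range.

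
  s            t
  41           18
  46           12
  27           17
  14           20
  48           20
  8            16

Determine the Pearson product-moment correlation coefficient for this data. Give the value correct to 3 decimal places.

n = 6, Σs = 184, Σt = 103, Σs² = 7090, Σt² = 1813, Σst = 3117
nΣst − ΣsΣt = 18702 − 18952 = -250
nΣs² − (Σs)² = 42540 − 33856 = 8684; nΣt² − (Σt)² = 10878 − 10609 = 269
r = -250 / √(8684 × 269) = -250 / 1528.3965 ≈ -0.164

-0.164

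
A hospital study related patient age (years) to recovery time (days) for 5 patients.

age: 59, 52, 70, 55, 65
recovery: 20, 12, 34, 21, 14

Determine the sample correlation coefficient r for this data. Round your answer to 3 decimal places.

0.669

n = 5, Σx = 301, Σy = 101, Σx² = 18335, Σy² = 2337, Σxy = 6249
nΣxy − ΣxΣy = 31245 − 30401 = 844
nΣx² − (Σx)² = 91675 − 90601 = 1074; nΣy² − (Σy)² = 11685 − 10201 = 1484
r = 844 / √(1074 × 1484) = 844 / 1262.4643 ≈ 0.669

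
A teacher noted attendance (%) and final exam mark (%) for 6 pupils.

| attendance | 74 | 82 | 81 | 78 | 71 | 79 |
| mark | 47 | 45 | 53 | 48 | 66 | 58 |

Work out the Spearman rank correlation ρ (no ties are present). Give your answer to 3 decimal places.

Rank attendance: 2, 6, 5, 3, 1, 4
Rank mark: 2, 1, 4, 3, 6, 5
d = rank(attendance) − rank(mark): 0, 5, 1, 0, -5, -1; Σd² = 52
ρ = 1 − 6Σd² / [n(n²−1)] = 1 − 6×52 / (6×35) = 1 − 312/210 ≈ -0.486

-0.486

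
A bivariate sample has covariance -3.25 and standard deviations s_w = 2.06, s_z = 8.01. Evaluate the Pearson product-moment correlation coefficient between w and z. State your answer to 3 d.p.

-0.197

r = Cov(w,z) / (s_w · s_z) = -3.25 / (2.06 × 8.01)
  = -3.25 / 16.5006 ≈ -0.197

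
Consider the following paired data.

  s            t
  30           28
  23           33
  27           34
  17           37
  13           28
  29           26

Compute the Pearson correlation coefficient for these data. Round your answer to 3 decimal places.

n = 6, Σs = 139, Σt = 186, Σs² = 3457, Σt² = 5858, Σst = 4264
nΣst − ΣsΣt = 25584 − 25854 = -270
nΣs² − (Σs)² = 20742 − 19321 = 1421; nΣt² − (Σt)² = 35148 − 34596 = 552
r = -270 / √(1421 × 552) = -270 / 885.6591 ≈ -0.305

-0.305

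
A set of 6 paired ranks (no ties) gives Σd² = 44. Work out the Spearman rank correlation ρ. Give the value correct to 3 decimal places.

-0.257

ρ = 1 − 6Σd² / [n(n²−1)] = 1 − 6×44 / (6×35)
  = 1 − 264/210 = 1 − 1.2571 ≈ -0.257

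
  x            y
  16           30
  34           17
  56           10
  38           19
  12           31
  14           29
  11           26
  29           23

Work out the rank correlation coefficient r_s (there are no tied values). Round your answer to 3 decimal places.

-0.810

Rank x: 4, 6, 8, 7, 2, 3, 1, 5
Rank y: 7, 2, 1, 3, 8, 6, 5, 4
d = rank(x) − rank(y): -3, 4, 7, 4, -6, -3, -4, 1; Σd² = 152
ρ = 1 − 6Σd² / [n(n²−1)] = 1 − 6×152 / (8×63) = 1 − 912/504 ≈ -0.810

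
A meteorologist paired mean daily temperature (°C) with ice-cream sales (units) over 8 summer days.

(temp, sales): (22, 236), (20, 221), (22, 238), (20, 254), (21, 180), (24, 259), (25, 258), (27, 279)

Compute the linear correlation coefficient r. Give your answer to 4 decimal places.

n = 8, Σx = 181, Σy = 1925, Σx² = 4139, Σy² = 469583, Σxy = 43907
nΣxy − ΣxΣy = 351256 − 348425 = 2831
nΣx² − (Σx)² = 33112 − 32761 = 351; nΣy² − (Σy)² = 3756664 − 3705625 = 51039
r = 2831 / √(351 × 51039) = 2831 / 4232.5747 ≈ 0.6689

0.6689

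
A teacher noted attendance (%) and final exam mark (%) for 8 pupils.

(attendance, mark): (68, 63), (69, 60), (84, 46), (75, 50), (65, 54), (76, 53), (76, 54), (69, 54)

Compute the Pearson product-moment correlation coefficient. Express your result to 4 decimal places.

n = 8, Σx = 582, Σy = 434, Σx² = 42604, Σy² = 23742, Σxy = 31406
nΣxy − ΣxΣy = 251248 − 252588 = -1340
nΣx² − (Σx)² = 340832 − 338724 = 2108; nΣy² − (Σy)² = 189936 − 188356 = 1580
r = -1340 / √(2108 × 1580) = -1340 / 1825.0041 ≈ -0.7342

-0.7342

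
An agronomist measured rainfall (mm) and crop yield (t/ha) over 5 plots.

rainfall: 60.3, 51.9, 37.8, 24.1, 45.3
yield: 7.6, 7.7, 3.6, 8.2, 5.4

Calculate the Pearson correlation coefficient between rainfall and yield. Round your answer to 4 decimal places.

0.0941

n = 5, Σx = 219.4, Σy = 32.5, Σx² = 10391.44, Σy² = 226.41, Σxy = 1436.23
nΣxy − ΣxΣy = 7181.15 − 7130.5 = 50.65
nΣx² − (Σx)² = 51957.2 − 48136.36 = 3820.84; nΣy² − (Σy)² = 1132.05 − 1056.25 = 75.8
r = 50.65 / √(3820.84 × 75.8) = 50.65 / 538.1632 ≈ 0.0941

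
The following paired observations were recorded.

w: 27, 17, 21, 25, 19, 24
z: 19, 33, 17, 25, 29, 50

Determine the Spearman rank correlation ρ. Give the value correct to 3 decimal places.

Rank w: 6, 1, 3, 5, 2, 4
Rank z: 2, 5, 1, 3, 4, 6
d = rank(w) − rank(z): 4, -4, 2, 2, -2, -2; Σd² = 48
ρ = 1 − 6Σd² / [n(n²−1)] = 1 − 6×48 / (6×35) = 1 − 288/210 ≈ -0.371

-0.371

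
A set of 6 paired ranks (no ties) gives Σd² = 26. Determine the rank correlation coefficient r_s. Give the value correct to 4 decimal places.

0.2571

ρ = 1 − 6Σd² / [n(n²−1)] = 1 − 6×26 / (6×35)
  = 1 − 156/210 = 1 − 0.74286 ≈ 0.2571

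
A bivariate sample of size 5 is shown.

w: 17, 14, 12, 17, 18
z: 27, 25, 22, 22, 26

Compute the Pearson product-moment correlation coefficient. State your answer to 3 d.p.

0.511

n = 5, Σw = 78, Σz = 122, Σw² = 1242, Σz² = 2998, Σwz = 1915
nΣwz − ΣwΣz = 9575 − 9516 = 59
nΣw² − (Σw)² = 6210 − 6084 = 126; nΣz² − (Σz)² = 14990 − 14884 = 106
r = 59 / √(126 × 106) = 59 / 115.5682 ≈ 0.511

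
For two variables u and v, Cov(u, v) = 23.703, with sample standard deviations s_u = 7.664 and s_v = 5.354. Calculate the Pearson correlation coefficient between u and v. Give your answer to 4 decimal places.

r = Cov(u,v) / (s_u · s_v) = 23.703 / (7.664 × 5.354)
  = 23.703 / 41.0331 ≈ 0.5777

0.5777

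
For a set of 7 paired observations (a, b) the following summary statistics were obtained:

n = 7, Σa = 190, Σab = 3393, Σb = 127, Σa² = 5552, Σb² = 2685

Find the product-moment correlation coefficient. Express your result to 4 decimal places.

r = (nΣab − ΣaΣb) / √[(nΣa² − (Σa)²)(nΣb² − (Σb)²)]
Numerator: 7×3393 − 190×127 = -379
Denominator: √[(38864 − 36100)(18795 − 16129)] = √[2764 × 2666] = 2714.5578
r = -379 / 2714.5578 ≈ -0.1396

-0.1396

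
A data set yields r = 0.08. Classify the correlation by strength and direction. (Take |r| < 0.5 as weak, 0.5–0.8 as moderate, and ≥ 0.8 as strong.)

weak positive

r = 0.08 > 0 so the relationship is positive.
|r| = 0.08, which falls in the weak range.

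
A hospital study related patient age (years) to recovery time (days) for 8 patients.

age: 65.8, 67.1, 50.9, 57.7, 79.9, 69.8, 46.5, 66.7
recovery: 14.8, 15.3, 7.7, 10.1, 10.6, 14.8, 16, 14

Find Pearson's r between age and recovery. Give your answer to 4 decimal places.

n = 8, Σx = 504.4, Σy = 103.3, Σx² = 32619.34, Σy² = 1397.83, Σxy = 6532.95
nΣxy − ΣxΣy = 52263.6 − 52104.52 = 159.08
nΣx² − (Σx)² = 260954.72 − 254419.36 = 6535.36; nΣy² − (Σy)² = 11182.64 − 10670.89 = 511.75
r = 159.08 / √(6535.36 × 511.75) = 159.08 / 1828.7893 ≈ 0.0870

0.0870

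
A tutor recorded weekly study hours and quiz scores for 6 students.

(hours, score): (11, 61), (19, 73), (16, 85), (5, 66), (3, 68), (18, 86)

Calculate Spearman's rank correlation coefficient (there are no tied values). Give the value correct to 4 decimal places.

0.6000

Rank hours: 3, 6, 4, 2, 1, 5
Rank score: 1, 4, 5, 2, 3, 6
d = rank(hours) − rank(score): 2, 2, -1, 0, -2, -1; Σd² = 14
ρ = 1 − 6Σd² / [n(n²−1)] = 1 − 6×14 / (6×35) = 1 − 84/210 ≈ 0.6000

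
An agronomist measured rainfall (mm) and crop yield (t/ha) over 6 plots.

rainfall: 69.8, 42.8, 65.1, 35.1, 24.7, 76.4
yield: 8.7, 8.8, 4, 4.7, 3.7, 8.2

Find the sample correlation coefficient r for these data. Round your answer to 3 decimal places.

n = 6, Σx = 313.9, Σy = 38.1, Σx² = 18620.95, Σy² = 272.15, Σxy = 2127.14
nΣxy − ΣxΣy = 12762.84 − 11959.59 = 803.25
nΣx² − (Σx)² = 111725.7 − 98533.21 = 13192.49; nΣy² − (Σy)² = 1632.9 − 1451.61 = 181.29
r = 803.25 / √(13192.49 × 181.29) = 803.25 / 1546.5014 ≈ 0.519

0.519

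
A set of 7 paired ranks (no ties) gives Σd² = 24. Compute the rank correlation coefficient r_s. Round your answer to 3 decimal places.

0.571

ρ = 1 − 6Σd² / [n(n²−1)] = 1 − 6×24 / (7×48)
  = 1 − 144/336 = 1 − 0.4286 ≈ 0.571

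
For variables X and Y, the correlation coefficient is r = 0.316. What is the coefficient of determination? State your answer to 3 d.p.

0.100

r² = (0.316)² = 0.100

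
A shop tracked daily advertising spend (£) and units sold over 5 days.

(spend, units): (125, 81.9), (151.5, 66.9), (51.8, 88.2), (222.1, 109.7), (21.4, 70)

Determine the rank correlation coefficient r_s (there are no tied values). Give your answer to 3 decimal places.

Rank spend: 3, 4, 2, 5, 1
Rank units: 3, 1, 4, 5, 2
d = rank(spend) − rank(units): 0, 3, -2, 0, -1; Σd² = 14
ρ = 1 − 6Σd² / [n(n²−1)] = 1 − 6×14 / (5×24) = 1 − 84/120 ≈ 0.300

0.300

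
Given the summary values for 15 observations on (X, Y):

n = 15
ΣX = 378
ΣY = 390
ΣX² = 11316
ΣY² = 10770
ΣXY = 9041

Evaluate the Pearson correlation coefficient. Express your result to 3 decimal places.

r = (nΣXY − ΣXΣY) / √[(nΣX² − (ΣX)²)(nΣY² − (ΣY)²)]
Numerator: 15×9041 − 378×390 = -11805
Denominator: √[(169740 − 142884)(161550 − 152100)] = √[26856 × 9450] = 15930.7627
r = -11805 / 15930.7627 ≈ -0.741

-0.741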